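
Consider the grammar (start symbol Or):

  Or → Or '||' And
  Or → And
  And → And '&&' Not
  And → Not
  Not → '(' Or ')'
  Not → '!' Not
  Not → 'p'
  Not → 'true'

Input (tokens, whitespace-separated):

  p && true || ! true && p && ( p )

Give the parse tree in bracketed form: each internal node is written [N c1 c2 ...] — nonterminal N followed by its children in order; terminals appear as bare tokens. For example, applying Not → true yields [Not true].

Or
Or || And
And || And
And && Not || And
Not && Not || And
p && Not || And
p && true || And
p && true || And && Not
p && true || And && Not && Not
p && true || Not && Not && Not
p && true || ! Not && Not && Not
p && true || ! true && Not && Not
p && true || ! true && p && Not
p && true || ! true && p && ( Or )
p && true || ! true && p && ( And )
p && true || ! true && p && ( Not )
p && true || ! true && p && ( p )

[Or [Or [And [And [Not p]] && [Not true]]] || [And [And [And [Not ! [Not true]]] && [Not p]] && [Not ( [Or [And [Not p]]] )]]]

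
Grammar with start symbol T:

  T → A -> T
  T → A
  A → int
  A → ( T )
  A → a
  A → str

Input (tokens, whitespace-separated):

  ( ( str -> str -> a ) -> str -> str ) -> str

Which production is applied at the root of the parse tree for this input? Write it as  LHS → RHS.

T → A -> T

[T [A ( [T [A ( [T [A str] -> [T [A str] -> [T [A a]]]] )] -> [T [A str] -> [T [A str]]]] )] -> [T [A str]]]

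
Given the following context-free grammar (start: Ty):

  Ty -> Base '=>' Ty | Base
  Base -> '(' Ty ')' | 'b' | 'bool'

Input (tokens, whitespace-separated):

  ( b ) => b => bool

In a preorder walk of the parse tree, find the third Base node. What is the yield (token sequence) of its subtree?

[Ty [Base ( [Ty [Base b]] )] => [Ty [Base b] => [Ty [Base bool]]]]

b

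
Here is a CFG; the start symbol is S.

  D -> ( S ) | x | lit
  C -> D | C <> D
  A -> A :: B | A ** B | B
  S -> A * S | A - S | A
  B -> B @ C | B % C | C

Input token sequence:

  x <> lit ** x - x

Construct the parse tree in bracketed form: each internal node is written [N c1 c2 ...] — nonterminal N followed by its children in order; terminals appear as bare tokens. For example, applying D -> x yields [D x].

[S [A [A [B [C [C [D x]] <> [D lit]]]] ** [B [C [D x]]]] - [S [A [B [C [D x]]]]]]

S
A - S
A ** B - S
B ** B - S
C ** B - S
C <> D ** B - S
D <> D ** B - S
x <> D ** B - S
x <> lit ** B - S
x <> lit ** C - S
x <> lit ** D - S
x <> lit ** x - S
x <> lit ** x - A
x <> lit ** x - B
x <> lit ** x - C
x <> lit ** x - D
x <> lit ** x - x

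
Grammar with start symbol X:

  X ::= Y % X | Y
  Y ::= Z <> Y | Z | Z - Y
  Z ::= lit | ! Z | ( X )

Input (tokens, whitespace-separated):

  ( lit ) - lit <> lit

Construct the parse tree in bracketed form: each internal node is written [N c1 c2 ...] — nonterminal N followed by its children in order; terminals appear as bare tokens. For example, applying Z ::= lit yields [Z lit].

X
Y
Z - Y
( X ) - Y
( Y ) - Y
( Z ) - Y
( lit ) - Y
( lit ) - Z <> Y
( lit ) - lit <> Y
( lit ) - lit <> Z
( lit ) - lit <> lit

[X [Y [Z ( [X [Y [Z lit]]] )] - [Y [Z lit] <> [Y [Z lit]]]]]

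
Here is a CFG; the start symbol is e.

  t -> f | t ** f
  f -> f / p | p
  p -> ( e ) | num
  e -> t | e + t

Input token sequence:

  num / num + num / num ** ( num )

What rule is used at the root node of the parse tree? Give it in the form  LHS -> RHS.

e -> e + t

[e [e [t [f [f [p num]] / [p num]]]] + [t [t [f [f [p num]] / [p num]]] ** [f [p ( [e [t [f [p num]]]] )]]]]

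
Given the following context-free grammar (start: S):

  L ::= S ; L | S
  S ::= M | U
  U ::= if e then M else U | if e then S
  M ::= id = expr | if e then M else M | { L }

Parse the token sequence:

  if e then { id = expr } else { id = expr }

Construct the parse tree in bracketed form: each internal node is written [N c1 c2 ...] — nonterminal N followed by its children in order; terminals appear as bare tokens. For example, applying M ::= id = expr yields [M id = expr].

S
M
if e then M else M
if e then { L } else M
if e then { S } else M
if e then { M } else M
if e then { id = expr } else M
if e then { id = expr } else { L }
if e then { id = expr } else { S }
if e then { id = expr } else { M }
if e then { id = expr } else { id = expr }

[S [M if e then [M { [L [S [M id = expr]]] }] else [M { [L [S [M id = expr]]] }]]]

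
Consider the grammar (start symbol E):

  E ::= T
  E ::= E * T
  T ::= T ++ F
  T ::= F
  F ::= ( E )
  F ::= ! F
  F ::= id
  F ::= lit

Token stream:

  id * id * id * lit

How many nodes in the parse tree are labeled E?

[E [E [E [E [T [F id]]] * [T [F id]]] * [T [F id]]] * [T [F lit]]]

4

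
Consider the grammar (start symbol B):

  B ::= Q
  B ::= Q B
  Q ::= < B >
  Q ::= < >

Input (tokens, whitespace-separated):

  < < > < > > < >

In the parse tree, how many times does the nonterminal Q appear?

4

[B [Q < [B [Q < >] [B [Q < >]]] >] [B [Q < >]]]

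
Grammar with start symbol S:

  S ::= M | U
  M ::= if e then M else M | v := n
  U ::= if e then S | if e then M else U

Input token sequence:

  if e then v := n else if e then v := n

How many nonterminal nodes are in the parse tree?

6

[S [U if e then [M v := n] else [U if e then [S [M v := n]]]]]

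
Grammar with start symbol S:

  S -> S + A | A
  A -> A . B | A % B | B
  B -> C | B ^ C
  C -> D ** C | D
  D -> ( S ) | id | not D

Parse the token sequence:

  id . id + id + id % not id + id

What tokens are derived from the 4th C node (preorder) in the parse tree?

id

[S [S [S [S [A [A [B [C [D id]]]] . [B [C [D id]]]]] + [A [B [C [D id]]]]] + [A [A [B [C [D id]]]] % [B [C [D not [D id]]]]]] + [A [B [C [D id]]]]]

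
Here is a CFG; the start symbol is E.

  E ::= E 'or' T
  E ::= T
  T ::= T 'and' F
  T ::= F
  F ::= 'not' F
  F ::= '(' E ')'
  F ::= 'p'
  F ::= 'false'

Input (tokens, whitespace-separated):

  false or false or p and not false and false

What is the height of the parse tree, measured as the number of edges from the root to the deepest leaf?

5

[E [E [E [T [F false]]] or [T [F false]]] or [T [T [T [F p]] and [F not [F false]]] and [F false]]]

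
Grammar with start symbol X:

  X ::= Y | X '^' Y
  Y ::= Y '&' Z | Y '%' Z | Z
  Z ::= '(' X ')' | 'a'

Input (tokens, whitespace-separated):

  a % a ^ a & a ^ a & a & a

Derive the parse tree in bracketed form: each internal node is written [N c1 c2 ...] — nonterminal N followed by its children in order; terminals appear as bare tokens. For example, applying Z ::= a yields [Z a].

X
X ^ Y
X ^ Y ^ Y
Y ^ Y ^ Y
Y % Z ^ Y ^ Y
Z % Z ^ Y ^ Y
a % Z ^ Y ^ Y
a % a ^ Y ^ Y
a % a ^ Y & Z ^ Y
a % a ^ Z & Z ^ Y
a % a ^ a & Z ^ Y
a % a ^ a & a ^ Y
a % a ^ a & a ^ Y & Z
a % a ^ a & a ^ Y & Z & Z
a % a ^ a & a ^ Z & Z & Z
a % a ^ a & a ^ a & Z & Z
a % a ^ a & a ^ a & a & Z
a % a ^ a & a ^ a & a & a

[X [X [X [Y [Y [Z a]] % [Z a]]] ^ [Y [Y [Z a]] & [Z a]]] ^ [Y [Y [Y [Z a]] & [Z a]] & [Z a]]]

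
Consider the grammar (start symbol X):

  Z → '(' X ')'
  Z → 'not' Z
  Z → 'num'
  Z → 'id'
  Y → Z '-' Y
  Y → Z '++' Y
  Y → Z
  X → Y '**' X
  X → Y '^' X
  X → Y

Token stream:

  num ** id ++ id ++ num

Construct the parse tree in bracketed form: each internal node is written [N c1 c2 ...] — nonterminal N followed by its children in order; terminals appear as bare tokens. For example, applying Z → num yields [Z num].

X
Y ** X
Z ** X
num ** X
num ** Y
num ** Z ++ Y
num ** id ++ Y
num ** id ++ Z ++ Y
num ** id ++ id ++ Y
num ** id ++ id ++ Z
num ** id ++ id ++ num

[X [Y [Z num]] ** [X [Y [Z id] ++ [Y [Z id] ++ [Y [Z num]]]]]]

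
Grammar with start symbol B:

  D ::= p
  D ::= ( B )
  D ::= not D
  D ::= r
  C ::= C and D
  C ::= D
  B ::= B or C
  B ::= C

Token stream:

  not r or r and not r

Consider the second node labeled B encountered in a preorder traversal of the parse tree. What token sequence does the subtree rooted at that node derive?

not r

[B [B [C [D not [D r]]]] or [C [C [D r]] and [D not [D r]]]]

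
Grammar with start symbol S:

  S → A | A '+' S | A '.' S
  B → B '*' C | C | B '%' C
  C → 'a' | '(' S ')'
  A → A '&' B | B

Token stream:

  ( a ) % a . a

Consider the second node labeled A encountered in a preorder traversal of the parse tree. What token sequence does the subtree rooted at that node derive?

[S [A [B [B [C ( [S [A [B [C a]]]] )]] % [C a]]] . [S [A [B [C a]]]]]

a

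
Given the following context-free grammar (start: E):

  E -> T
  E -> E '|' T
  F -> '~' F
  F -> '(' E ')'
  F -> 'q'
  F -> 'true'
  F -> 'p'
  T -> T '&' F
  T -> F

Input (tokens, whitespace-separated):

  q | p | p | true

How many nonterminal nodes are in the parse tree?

[E [E [E [E [T [F q]]] | [T [F p]]] | [T [F p]]] | [T [F true]]]

12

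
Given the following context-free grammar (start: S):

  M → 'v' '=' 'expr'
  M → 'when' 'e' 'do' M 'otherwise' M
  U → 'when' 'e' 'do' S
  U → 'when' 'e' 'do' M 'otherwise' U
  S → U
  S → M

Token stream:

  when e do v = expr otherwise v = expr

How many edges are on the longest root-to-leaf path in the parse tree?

3

[S [M when e do [M v = expr] otherwise [M v = expr]]]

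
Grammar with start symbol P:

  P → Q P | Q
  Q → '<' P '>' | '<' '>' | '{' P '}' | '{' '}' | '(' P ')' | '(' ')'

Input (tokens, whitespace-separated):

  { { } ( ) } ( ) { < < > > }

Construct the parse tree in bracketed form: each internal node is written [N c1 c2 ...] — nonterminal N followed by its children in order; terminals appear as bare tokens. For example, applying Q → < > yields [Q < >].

P
Q P
{ P } P
{ Q P } P
{ { } P } P
{ { } Q } P
{ { } ( ) } P
{ { } ( ) } Q P
{ { } ( ) } ( ) P
{ { } ( ) } ( ) Q
{ { } ( ) } ( ) { P }
{ { } ( ) } ( ) { Q }
{ { } ( ) } ( ) { < P > }
{ { } ( ) } ( ) { < Q > }
{ { } ( ) } ( ) { < < > > }

[P [Q { [P [Q { }] [P [Q ( )]]] }] [P [Q ( )] [P [Q { [P [Q < [P [Q < >]] >]] }]]]]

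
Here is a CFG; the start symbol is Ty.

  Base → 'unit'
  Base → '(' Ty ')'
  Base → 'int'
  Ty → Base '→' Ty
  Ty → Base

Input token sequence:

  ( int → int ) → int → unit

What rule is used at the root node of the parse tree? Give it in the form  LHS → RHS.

Ty → Base '→' Ty

[Ty [Base ( [Ty [Base int] → [Ty [Base int]]] )] → [Ty [Base int] → [Ty [Base unit]]]]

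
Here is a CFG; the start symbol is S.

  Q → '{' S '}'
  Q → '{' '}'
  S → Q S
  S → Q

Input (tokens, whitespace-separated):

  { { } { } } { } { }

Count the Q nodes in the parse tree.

5

[S [Q { [S [Q { }] [S [Q { }]]] }] [S [Q { }] [S [Q { }]]]]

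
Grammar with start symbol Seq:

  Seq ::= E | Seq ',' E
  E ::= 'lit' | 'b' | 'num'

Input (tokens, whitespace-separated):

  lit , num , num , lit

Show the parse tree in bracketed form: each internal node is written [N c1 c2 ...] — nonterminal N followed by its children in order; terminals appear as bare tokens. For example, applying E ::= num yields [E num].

Seq
Seq , E
Seq , E , E
Seq , E , E , E
E , E , E , E
lit , E , E , E
lit , num , E , E
lit , num , num , E
lit , num , num , lit

[Seq [Seq [Seq [Seq [E lit]] , [E num]] , [E num]] , [E lit]]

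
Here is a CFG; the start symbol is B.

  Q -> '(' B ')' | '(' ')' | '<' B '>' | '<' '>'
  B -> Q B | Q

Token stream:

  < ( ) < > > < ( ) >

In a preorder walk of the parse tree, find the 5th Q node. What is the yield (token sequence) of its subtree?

( )

[B [Q < [B [Q ( )] [B [Q < >]]] >] [B [Q < [B [Q ( )]] >]]]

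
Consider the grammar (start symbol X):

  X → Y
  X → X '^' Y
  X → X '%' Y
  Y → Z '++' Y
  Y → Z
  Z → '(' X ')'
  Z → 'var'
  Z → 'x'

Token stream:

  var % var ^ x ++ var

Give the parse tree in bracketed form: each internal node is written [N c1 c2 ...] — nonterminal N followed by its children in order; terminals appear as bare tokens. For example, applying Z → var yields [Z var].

[X [X [X [Y [Z var]]] % [Y [Z var]]] ^ [Y [Z x] ++ [Y [Z var]]]]

X
X ^ Y
X % Y ^ Y
Y % Y ^ Y
Z % Y ^ Y
var % Y ^ Y
var % Z ^ Y
var % var ^ Y
var % var ^ Z ++ Y
var % var ^ x ++ Y
var % var ^ x ++ Z
var % var ^ x ++ var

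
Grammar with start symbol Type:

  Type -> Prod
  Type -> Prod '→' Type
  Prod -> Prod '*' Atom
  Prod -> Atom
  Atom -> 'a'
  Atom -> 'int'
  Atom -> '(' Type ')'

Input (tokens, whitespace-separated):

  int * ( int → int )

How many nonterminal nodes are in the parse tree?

11

[Type [Prod [Prod [Atom int]] * [Atom ( [Type [Prod [Atom int]] → [Type [Prod [Atom int]]]] )]]]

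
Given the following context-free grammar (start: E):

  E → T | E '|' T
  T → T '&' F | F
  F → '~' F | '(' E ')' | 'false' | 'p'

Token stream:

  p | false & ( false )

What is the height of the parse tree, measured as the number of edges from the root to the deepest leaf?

6

[E [E [T [F p]]] | [T [T [F false]] & [F ( [E [T [F false]]] )]]]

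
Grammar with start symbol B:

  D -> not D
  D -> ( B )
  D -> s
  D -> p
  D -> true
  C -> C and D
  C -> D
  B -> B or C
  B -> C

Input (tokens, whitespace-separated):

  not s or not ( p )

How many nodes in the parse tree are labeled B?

[B [B [C [D not [D s]]]] or [C [D not [D ( [B [C [D p]]] )]]]]

3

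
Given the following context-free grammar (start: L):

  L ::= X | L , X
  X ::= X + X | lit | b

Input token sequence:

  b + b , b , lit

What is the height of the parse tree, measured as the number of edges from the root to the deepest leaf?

[L [L [L [X [X b] + [X b]]] , [X b]] , [X lit]]

5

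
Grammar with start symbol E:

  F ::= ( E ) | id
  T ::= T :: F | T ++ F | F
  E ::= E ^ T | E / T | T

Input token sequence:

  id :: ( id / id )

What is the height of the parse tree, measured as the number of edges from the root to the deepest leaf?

7

[E [T [T [F id]] :: [F ( [E [E [T [F id]]] / [T [F id]]] )]]]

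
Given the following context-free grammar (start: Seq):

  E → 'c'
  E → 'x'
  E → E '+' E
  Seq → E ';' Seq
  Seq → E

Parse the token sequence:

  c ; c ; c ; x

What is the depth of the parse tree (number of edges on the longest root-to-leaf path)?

5

[Seq [E c] ; [Seq [E c] ; [Seq [E c] ; [Seq [E x]]]]]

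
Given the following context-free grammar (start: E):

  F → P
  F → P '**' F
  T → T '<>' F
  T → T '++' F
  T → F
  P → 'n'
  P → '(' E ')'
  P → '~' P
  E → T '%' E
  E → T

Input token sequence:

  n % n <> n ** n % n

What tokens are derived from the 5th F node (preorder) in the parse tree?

[E [T [F [P n]]] % [E [T [T [F [P n]]] <> [F [P n] ** [F [P n]]]] % [E [T [F [P n]]]]]]

n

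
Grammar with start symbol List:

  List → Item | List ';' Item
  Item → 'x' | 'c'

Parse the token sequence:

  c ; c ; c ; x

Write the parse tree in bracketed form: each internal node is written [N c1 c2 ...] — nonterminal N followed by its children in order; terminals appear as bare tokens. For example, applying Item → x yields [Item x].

List
List ; Item
List ; Item ; Item
List ; Item ; Item ; Item
Item ; Item ; Item ; Item
c ; Item ; Item ; Item
c ; c ; Item ; Item
c ; c ; c ; Item
c ; c ; c ; x

[List [List [List [List [Item c]] ; [Item c]] ; [Item c]] ; [Item x]]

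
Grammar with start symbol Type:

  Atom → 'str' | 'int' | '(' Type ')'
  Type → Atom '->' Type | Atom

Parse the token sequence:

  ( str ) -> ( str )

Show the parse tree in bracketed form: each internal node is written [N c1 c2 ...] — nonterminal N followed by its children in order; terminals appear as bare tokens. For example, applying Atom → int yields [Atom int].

Type
Atom -> Type
( Type ) -> Type
( Atom ) -> Type
( str ) -> Type
( str ) -> Atom
( str ) -> ( Type )
( str ) -> ( Atom )
( str ) -> ( str )

[Type [Atom ( [Type [Atom str]] )] -> [Type [Atom ( [Type [Atom str]] )]]]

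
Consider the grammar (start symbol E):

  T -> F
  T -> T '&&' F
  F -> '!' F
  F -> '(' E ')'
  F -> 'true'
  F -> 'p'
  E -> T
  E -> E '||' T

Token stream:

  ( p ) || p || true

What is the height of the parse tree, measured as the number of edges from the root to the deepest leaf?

8

[E [E [E [T [F ( [E [T [F p]]] )]]] || [T [F p]]] || [T [F true]]]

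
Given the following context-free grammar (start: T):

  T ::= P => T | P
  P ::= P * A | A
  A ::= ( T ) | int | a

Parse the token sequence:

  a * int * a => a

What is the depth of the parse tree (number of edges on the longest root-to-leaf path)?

[T [P [P [P [A a]] * [A int]] * [A a]] => [T [P [A a]]]]

5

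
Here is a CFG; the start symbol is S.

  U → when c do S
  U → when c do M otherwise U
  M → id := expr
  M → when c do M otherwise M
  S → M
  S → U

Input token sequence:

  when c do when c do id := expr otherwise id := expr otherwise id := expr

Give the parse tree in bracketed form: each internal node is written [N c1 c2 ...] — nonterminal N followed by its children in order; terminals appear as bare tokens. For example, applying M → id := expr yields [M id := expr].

S
M
when c do M otherwise M
when c do when c do M otherwise M otherwise M
when c do when c do id := expr otherwise M otherwise M
when c do when c do id := expr otherwise id := expr otherwise M
when c do when c do id := expr otherwise id := expr otherwise id := expr

[S [M when c do [M when c do [M id := expr] otherwise [M id := expr]] otherwise [M id := expr]]]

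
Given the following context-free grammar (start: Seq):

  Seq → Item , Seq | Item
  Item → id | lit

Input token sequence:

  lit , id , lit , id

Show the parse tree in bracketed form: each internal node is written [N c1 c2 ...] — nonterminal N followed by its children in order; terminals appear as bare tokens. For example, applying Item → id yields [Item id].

Seq
Item , Seq
lit , Seq
lit , Item , Seq
lit , id , Seq
lit , id , Item , Seq
lit , id , lit , Seq
lit , id , lit , Item
lit , id , lit , id

[Seq [Item lit] , [Seq [Item id] , [Seq [Item lit] , [Seq [Item id]]]]]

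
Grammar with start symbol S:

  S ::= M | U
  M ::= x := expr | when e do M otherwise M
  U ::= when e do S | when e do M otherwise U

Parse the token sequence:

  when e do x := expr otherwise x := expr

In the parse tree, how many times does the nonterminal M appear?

3

[S [M when e do [M x := expr] otherwise [M x := expr]]]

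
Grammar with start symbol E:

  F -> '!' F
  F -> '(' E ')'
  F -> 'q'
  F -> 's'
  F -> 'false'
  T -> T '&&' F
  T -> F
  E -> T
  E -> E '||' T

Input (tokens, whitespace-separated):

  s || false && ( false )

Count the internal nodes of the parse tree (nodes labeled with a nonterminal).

11

[E [E [T [F s]]] || [T [T [F false]] && [F ( [E [T [F false]]] )]]]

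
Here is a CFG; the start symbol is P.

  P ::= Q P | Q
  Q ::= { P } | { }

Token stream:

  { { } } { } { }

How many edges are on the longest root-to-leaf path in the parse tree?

4

[P [Q { [P [Q { }]] }] [P [Q { }] [P [Q { }]]]]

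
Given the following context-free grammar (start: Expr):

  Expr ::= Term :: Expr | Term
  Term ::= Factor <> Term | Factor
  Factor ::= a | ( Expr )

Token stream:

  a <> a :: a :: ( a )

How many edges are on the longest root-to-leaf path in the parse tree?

8

[Expr [Term [Factor a] <> [Term [Factor a]]] :: [Expr [Term [Factor a]] :: [Expr [Term [Factor ( [Expr [Term [Factor a]]] )]]]]]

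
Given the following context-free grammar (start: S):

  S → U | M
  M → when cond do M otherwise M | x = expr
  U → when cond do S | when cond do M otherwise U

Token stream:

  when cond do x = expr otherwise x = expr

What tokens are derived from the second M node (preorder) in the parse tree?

[S [M when cond do [M x = expr] otherwise [M x = expr]]]

x = expr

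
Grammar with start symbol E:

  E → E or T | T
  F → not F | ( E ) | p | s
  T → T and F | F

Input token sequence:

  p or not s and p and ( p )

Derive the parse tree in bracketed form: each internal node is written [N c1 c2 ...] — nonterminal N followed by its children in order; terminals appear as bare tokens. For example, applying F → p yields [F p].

[E [E [T [F p]]] or [T [T [T [F not [F s]]] and [F p]] and [F ( [E [T [F p]]] )]]]

E
E or T
T or T
F or T
p or T
p or T and F
p or T and F and F
p or F and F and F
p or not F and F and F
p or not s and F and F
p or not s and p and F
p or not s and p and ( E )
p or not s and p and ( T )
p or not s and p and ( F )
p or not s and p and ( p )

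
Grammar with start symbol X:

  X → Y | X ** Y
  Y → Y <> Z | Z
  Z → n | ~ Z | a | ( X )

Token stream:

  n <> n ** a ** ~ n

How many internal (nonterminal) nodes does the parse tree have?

[X [X [X [Y [Y [Z n]] <> [Z n]]] ** [Y [Z a]]] ** [Y [Z ~ [Z n]]]]

12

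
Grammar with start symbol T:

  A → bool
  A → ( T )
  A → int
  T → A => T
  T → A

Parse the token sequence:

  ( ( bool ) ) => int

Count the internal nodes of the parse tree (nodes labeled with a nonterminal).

8

[T [A ( [T [A ( [T [A bool]] )]] )] => [T [A int]]]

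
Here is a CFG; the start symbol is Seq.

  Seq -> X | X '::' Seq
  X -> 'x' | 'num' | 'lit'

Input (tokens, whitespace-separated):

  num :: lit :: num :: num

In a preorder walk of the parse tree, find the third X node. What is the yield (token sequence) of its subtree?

[Seq [X num] :: [Seq [X lit] :: [Seq [X num] :: [Seq [X num]]]]]

num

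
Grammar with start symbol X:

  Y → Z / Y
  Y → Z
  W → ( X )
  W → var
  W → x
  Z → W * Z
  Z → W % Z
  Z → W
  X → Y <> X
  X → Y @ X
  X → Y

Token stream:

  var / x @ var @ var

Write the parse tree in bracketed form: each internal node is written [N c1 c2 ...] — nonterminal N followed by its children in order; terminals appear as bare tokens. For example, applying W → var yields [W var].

[X [Y [Z [W var]] / [Y [Z [W x]]]] @ [X [Y [Z [W var]]] @ [X [Y [Z [W var]]]]]]

X
Y @ X
Z / Y @ X
W / Y @ X
var / Y @ X
var / Z @ X
var / W @ X
var / x @ X
var / x @ Y @ X
var / x @ Z @ X
var / x @ W @ X
var / x @ var @ X
var / x @ var @ Y
var / x @ var @ Z
var / x @ var @ W
var / x @ var @ var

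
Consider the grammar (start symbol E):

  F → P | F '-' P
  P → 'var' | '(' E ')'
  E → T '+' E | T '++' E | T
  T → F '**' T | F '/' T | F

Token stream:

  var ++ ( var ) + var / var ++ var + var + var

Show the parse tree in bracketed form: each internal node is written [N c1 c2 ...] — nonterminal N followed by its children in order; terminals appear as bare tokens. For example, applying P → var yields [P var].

[E [T [F [P var]]] ++ [E [T [F [P ( [E [T [F [P var]]]] )]]] + [E [T [F [P var]] / [T [F [P var]]]] ++ [E [T [F [P var]]] + [E [T [F [P var]]] + [E [T [F [P var]]]]]]]]]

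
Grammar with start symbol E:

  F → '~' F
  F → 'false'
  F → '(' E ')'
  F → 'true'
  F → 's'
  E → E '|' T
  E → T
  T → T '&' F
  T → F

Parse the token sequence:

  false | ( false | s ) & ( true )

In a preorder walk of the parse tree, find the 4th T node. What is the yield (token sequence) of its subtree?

false

[E [E [T [F false]]] | [T [T [F ( [E [E [T [F false]]] | [T [F s]]] )]] & [F ( [E [T [F true]]] )]]]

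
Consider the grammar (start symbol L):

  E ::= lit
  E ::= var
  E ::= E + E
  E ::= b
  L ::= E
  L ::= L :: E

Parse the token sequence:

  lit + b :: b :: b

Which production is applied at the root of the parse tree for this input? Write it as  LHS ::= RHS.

L ::= L :: E

[L [L [L [E [E lit] + [E b]]] :: [E b]] :: [E b]]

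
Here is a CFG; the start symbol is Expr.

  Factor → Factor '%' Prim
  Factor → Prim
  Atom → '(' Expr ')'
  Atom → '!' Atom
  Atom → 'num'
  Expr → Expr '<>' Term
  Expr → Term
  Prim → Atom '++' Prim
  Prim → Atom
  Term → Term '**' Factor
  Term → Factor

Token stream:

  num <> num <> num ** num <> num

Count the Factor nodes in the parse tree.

5

[Expr [Expr [Expr [Expr [Term [Factor [Prim [Atom num]]]]] <> [Term [Factor [Prim [Atom num]]]]] <> [Term [Term [Factor [Prim [Atom num]]]] ** [Factor [Prim [Atom num]]]]] <> [Term [Factor [Prim [Atom num]]]]]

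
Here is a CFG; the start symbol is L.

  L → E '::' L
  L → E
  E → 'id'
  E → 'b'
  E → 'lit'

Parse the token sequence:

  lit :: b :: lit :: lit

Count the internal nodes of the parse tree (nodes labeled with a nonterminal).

[L [E lit] :: [L [E b] :: [L [E lit] :: [L [E lit]]]]]

8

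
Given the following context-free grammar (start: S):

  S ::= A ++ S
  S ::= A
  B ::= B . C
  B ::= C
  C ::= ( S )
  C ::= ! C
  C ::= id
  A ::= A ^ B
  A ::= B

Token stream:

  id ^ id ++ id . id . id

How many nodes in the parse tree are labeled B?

5

[S [A [A [B [C id]]] ^ [B [C id]]] ++ [S [A [B [B [B [C id]] . [C id]] . [C id]]]]]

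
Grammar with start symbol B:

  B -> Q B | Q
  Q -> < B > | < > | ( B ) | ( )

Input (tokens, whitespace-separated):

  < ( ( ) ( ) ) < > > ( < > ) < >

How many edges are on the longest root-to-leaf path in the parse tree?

7

[B [Q < [B [Q ( [B [Q ( )] [B [Q ( )]]] )] [B [Q < >]]] >] [B [Q ( [B [Q < >]] )] [B [Q < >]]]]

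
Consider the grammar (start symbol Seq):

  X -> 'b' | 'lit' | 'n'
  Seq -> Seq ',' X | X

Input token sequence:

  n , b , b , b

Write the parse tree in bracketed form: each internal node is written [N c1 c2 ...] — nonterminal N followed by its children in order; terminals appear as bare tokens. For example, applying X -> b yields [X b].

[Seq [Seq [Seq [Seq [X n]] , [X b]] , [X b]] , [X b]]

Seq
Seq , X
Seq , X , X
Seq , X , X , X
X , X , X , X
n , X , X , X
n , b , X , X
n , b , b , X
n , b , b , b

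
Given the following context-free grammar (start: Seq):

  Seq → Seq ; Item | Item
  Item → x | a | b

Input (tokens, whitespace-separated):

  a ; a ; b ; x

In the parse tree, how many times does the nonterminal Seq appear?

[Seq [Seq [Seq [Seq [Item a]] ; [Item a]] ; [Item b]] ; [Item x]]

4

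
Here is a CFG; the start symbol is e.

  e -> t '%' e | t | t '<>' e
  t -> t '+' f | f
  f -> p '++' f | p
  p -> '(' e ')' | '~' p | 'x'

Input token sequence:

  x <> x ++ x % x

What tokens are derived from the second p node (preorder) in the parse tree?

x

[e [t [f [p x]]] <> [e [t [f [p x] ++ [f [p x]]]] % [e [t [f [p x]]]]]]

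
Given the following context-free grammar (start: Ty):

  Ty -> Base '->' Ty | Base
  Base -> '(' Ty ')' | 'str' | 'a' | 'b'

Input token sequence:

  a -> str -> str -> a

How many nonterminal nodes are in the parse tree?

8

[Ty [Base a] -> [Ty [Base str] -> [Ty [Base str] -> [Ty [Base a]]]]]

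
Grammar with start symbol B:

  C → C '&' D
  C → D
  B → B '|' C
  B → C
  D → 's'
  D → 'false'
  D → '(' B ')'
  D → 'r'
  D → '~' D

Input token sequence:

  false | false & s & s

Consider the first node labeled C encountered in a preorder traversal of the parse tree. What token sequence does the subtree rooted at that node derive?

false

[B [B [C [D false]]] | [C [C [C [D false]] & [D s]] & [D s]]]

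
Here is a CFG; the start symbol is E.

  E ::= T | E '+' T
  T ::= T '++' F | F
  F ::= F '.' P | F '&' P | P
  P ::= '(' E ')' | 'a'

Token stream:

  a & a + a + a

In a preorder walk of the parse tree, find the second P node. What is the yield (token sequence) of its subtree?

[E [E [E [T [F [F [P a]] & [P a]]]] + [T [F [P a]]]] + [T [F [P a]]]]

a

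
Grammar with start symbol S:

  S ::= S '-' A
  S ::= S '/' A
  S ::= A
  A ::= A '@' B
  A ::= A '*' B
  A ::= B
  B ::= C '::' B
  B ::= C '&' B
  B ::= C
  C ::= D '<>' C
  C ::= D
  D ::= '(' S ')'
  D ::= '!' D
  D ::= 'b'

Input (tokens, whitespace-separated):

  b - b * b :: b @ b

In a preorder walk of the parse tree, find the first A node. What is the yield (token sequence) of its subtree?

b

[S [S [A [B [C [D b]]]]] - [A [A [A [B [C [D b]]]] * [B [C [D b]] :: [B [C [D b]]]]] @ [B [C [D b]]]]]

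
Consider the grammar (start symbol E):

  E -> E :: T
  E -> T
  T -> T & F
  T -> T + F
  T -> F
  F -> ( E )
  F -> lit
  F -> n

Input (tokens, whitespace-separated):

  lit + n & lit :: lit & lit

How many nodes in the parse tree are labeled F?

[E [E [T [T [T [F lit]] + [F n]] & [F lit]]] :: [T [T [F lit]] & [F lit]]]

5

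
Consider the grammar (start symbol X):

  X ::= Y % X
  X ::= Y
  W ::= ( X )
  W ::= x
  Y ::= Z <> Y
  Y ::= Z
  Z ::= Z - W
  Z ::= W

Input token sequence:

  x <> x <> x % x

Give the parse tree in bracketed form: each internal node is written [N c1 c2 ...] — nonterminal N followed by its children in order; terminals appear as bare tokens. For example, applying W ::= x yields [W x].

X
Y % X
Z <> Y % X
W <> Y % X
x <> Y % X
x <> Z <> Y % X
x <> W <> Y % X
x <> x <> Y % X
x <> x <> Z % X
x <> x <> W % X
x <> x <> x % X
x <> x <> x % Y
x <> x <> x % Z
x <> x <> x % W
x <> x <> x % x

[X [Y [Z [W x]] <> [Y [Z [W x]] <> [Y [Z [W x]]]]] % [X [Y [Z [W x]]]]]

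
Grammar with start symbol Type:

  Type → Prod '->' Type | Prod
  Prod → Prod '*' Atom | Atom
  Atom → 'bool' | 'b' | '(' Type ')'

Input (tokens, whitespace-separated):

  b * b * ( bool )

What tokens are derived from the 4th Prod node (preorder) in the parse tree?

bool

[Type [Prod [Prod [Prod [Atom b]] * [Atom b]] * [Atom ( [Type [Prod [Atom bool]]] )]]]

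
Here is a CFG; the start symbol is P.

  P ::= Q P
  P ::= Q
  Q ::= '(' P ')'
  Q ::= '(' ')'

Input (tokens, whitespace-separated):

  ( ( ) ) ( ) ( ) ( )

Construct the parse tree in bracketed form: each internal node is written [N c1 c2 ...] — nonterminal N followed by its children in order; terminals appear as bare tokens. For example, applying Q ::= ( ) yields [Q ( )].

[P [Q ( [P [Q ( )]] )] [P [Q ( )] [P [Q ( )] [P [Q ( )]]]]]

P
Q P
( P ) P
( Q ) P
( ( ) ) P
( ( ) ) Q P
( ( ) ) ( ) P
( ( ) ) ( ) Q P
( ( ) ) ( ) ( ) P
( ( ) ) ( ) ( ) Q
( ( ) ) ( ) ( ) ( )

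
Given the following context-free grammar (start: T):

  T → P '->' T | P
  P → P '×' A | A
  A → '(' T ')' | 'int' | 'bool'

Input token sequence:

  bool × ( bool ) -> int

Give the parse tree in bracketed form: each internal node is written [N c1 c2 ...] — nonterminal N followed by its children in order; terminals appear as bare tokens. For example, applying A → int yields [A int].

T
P -> T
P × A -> T
A × A -> T
bool × A -> T
bool × ( T ) -> T
bool × ( P ) -> T
bool × ( A ) -> T
bool × ( bool ) -> T
bool × ( bool ) -> P
bool × ( bool ) -> A
bool × ( bool ) -> int

[T [P [P [A bool]] × [A ( [T [P [A bool]]] )]] -> [T [P [A int]]]]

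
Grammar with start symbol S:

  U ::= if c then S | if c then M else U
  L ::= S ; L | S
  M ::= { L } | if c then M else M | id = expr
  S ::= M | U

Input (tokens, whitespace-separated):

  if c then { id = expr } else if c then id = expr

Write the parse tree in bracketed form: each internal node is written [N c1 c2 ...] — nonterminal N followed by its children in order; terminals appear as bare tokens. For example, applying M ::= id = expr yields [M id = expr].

S
U
if c then M else U
if c then { L } else U
if c then { S } else U
if c then { M } else U
if c then { id = expr } else U
if c then { id = expr } else if c then S
if c then { id = expr } else if c then M
if c then { id = expr } else if c then id = expr

[S [U if c then [M { [L [S [M id = expr]]] }] else [U if c then [S [M id = expr]]]]]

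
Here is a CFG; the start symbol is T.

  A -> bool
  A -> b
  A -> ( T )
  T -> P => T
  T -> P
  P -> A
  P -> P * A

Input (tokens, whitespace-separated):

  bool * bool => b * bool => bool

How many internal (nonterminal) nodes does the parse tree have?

13

[T [P [P [A bool]] * [A bool]] => [T [P [P [A b]] * [A bool]] => [T [P [A bool]]]]]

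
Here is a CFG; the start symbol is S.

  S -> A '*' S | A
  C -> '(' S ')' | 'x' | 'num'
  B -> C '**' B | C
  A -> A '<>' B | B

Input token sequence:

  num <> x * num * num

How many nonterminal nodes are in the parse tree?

[S [A [A [B [C num]]] <> [B [C x]]] * [S [A [B [C num]]] * [S [A [B [C num]]]]]]

15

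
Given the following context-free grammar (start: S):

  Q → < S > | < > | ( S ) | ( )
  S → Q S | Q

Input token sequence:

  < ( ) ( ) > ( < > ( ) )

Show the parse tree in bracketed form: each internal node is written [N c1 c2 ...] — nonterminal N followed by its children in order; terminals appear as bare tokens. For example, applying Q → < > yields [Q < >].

[S [Q < [S [Q ( )] [S [Q ( )]]] >] [S [Q ( [S [Q < >] [S [Q ( )]]] )]]]

S
Q S
< S > S
< Q S > S
< ( ) S > S
< ( ) Q > S
< ( ) ( ) > S
< ( ) ( ) > Q
< ( ) ( ) > ( S )
< ( ) ( ) > ( Q S )
< ( ) ( ) > ( < > S )
< ( ) ( ) > ( < > Q )
< ( ) ( ) > ( < > ( ) )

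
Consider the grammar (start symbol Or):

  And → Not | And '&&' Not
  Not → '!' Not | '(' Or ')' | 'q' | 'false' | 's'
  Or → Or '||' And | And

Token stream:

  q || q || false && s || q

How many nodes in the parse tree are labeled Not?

5

[Or [Or [Or [Or [And [Not q]]] || [And [Not q]]] || [And [And [Not false]] && [Not s]]] || [And [Not q]]]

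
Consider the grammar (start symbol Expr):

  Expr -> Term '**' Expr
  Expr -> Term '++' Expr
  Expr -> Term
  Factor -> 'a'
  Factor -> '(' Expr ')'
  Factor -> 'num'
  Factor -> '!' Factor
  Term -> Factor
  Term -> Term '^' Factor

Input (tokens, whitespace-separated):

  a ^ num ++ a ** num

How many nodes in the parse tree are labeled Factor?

4

[Expr [Term [Term [Factor a]] ^ [Factor num]] ++ [Expr [Term [Factor a]] ** [Expr [Term [Factor num]]]]]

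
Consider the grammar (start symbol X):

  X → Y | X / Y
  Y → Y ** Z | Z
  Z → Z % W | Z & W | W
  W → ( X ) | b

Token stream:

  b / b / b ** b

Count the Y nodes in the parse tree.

4

[X [X [X [Y [Z [W b]]]] / [Y [Z [W b]]]] / [Y [Y [Z [W b]]] ** [Z [W b]]]]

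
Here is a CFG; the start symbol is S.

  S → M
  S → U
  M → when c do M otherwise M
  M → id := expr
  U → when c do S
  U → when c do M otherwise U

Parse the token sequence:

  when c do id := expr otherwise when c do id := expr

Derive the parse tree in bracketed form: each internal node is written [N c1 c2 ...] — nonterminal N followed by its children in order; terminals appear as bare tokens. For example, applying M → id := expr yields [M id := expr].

[S [U when c do [M id := expr] otherwise [U when c do [S [M id := expr]]]]]

S
U
when c do M otherwise U
when c do id := expr otherwise U
when c do id := expr otherwise when c do S
when c do id := expr otherwise when c do M
when c do id := expr otherwise when c do id := expr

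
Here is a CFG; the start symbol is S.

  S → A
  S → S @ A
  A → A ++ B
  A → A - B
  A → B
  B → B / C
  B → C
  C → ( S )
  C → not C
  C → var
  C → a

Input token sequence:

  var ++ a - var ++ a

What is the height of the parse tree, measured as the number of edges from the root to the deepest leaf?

[S [A [A [A [A [B [C var]]] ++ [B [C a]]] - [B [C var]]] ++ [B [C a]]]]

7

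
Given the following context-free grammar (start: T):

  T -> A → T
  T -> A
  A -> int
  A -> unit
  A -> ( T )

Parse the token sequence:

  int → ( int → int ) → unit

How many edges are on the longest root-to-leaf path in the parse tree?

[T [A int] → [T [A ( [T [A int] → [T [A int]]] )] → [T [A unit]]]]

6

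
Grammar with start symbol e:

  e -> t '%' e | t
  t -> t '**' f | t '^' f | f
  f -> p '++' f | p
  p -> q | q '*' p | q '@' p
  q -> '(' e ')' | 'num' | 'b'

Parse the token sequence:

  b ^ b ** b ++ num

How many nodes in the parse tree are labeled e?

1

[e [t [t [t [f [p [q b]]]] ^ [f [p [q b]]]] ** [f [p [q b]] ++ [f [p [q num]]]]]]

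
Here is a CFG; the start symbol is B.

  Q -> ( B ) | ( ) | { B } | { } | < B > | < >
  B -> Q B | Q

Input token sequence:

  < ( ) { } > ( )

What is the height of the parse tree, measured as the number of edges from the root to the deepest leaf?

[B [Q < [B [Q ( )] [B [Q { }]]] >] [B [Q ( )]]]

5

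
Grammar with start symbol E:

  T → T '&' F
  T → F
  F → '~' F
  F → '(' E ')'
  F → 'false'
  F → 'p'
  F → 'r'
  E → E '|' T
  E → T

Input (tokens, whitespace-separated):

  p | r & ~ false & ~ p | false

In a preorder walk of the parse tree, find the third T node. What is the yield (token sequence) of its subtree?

[E [E [E [T [F p]]] | [T [T [T [F r]] & [F ~ [F false]]] & [F ~ [F p]]]] | [T [F false]]]

r & ~ false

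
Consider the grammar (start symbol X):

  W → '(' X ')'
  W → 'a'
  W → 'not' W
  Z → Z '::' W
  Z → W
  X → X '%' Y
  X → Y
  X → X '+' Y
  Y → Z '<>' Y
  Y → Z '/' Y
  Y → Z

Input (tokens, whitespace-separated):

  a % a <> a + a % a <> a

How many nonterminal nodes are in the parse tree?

[X [X [X [X [Y [Z [W a]]]] % [Y [Z [W a]] <> [Y [Z [W a]]]]] + [Y [Z [W a]]]] % [Y [Z [W a]] <> [Y [Z [W a]]]]]

22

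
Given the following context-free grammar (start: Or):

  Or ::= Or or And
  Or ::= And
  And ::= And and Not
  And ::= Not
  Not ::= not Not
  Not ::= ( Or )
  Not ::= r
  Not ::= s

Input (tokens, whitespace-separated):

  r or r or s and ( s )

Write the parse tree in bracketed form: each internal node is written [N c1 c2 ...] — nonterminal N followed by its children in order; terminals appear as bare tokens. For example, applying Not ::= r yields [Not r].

[Or [Or [Or [And [Not r]]] or [And [Not r]]] or [And [And [Not s]] and [Not ( [Or [And [Not s]]] )]]]

Or
Or or And
Or or And or And
And or And or And
Not or And or And
r or And or And
r or Not or And
r or r or And
r or r or And and Not
r or r or Not and Not
r or r or s and Not
r or r or s and ( Or )
r or r or s and ( And )
r or r or s and ( Not )
r or r or s and ( s )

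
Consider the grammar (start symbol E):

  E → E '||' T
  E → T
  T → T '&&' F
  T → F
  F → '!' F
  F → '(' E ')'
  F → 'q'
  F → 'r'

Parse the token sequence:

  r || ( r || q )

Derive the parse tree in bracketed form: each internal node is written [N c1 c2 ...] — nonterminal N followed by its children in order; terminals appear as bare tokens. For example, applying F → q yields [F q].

E
E || T
T || T
F || T
r || T
r || F
r || ( E )
r || ( E || T )
r || ( T || T )
r || ( F || T )
r || ( r || T )
r || ( r || F )
r || ( r || q )

[E [E [T [F r]]] || [T [F ( [E [E [T [F r]]] || [T [F q]]] )]]]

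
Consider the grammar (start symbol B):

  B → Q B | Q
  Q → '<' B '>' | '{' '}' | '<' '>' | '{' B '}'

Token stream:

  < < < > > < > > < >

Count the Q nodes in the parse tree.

5

[B [Q < [B [Q < [B [Q < >]] >] [B [Q < >]]] >] [B [Q < >]]]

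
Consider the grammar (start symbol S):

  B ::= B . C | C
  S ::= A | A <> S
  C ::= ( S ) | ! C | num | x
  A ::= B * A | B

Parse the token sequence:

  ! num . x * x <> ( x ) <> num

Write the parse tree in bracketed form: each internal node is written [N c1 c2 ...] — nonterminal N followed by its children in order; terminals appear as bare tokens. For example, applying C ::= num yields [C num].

S
A <> S
B * A <> S
B . C * A <> S
C . C * A <> S
! C . C * A <> S
! num . C * A <> S
! num . x * A <> S
! num . x * B <> S
! num . x * C <> S
! num . x * x <> S
! num . x * x <> A <> S
! num . x * x <> B <> S
! num . x * x <> C <> S
! num . x * x <> ( S ) <> S
! num . x * x <> ( A ) <> S
! num . x * x <> ( B ) <> S
! num . x * x <> ( C ) <> S
! num . x * x <> ( x ) <> S
! num . x * x <> ( x ) <> A
! num . x * x <> ( x ) <> B
! num . x * x <> ( x ) <> C
! num . x * x <> ( x ) <> num

[S [A [B [B [C ! [C num]]] . [C x]] * [A [B [C x]]]] <> [S [A [B [C ( [S [A [B [C x]]]] )]]] <> [S [A [B [C num]]]]]]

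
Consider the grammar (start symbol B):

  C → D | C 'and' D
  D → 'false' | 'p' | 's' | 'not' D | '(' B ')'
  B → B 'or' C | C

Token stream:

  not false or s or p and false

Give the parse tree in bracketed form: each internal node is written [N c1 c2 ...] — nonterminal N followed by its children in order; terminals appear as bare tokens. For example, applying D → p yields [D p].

[B [B [B [C [D not [D false]]]] or [C [D s]]] or [C [C [D p]] and [D false]]]

B
B or C
B or C or C
C or C or C
D or C or C
not D or C or C
not false or C or C
not false or D or C
not false or s or C
not false or s or C and D
not false or s or D and D
not false or s or p and D
not false or s or p and false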